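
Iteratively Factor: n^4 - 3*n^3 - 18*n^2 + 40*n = (n - 5)*(n^3 + 2*n^2 - 8*n) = (n - 5)*(n - 2)*(n^2 + 4*n) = n*(n - 5)*(n - 2)*(n + 4)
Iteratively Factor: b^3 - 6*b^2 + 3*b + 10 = (b + 1)*(b^2 - 7*b + 10) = (b - 5)*(b + 1)*(b - 2)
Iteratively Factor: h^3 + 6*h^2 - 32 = (h - 2)*(h^2 + 8*h + 16) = (h - 2)*(h + 4)*(h + 4)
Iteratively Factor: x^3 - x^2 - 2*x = (x)*(x^2 - x - 2) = x*(x - 2)*(x + 1)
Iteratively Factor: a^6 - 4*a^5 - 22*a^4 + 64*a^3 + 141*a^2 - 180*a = (a)*(a^5 - 4*a^4 - 22*a^3 + 64*a^2 + 141*a - 180) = a*(a + 3)*(a^4 - 7*a^3 - a^2 + 67*a - 60) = a*(a - 5)*(a + 3)*(a^3 - 2*a^2 - 11*a + 12) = a*(a - 5)*(a - 4)*(a + 3)*(a^2 + 2*a - 3) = a*(a - 5)*(a - 4)*(a - 1)*(a + 3)*(a + 3)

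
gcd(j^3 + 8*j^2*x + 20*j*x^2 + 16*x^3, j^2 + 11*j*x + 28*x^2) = j + 4*x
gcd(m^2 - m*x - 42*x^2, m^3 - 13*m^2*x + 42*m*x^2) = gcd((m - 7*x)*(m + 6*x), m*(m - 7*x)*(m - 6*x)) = -m + 7*x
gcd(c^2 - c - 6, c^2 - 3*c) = c - 3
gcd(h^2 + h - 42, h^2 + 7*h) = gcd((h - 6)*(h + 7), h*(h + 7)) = h + 7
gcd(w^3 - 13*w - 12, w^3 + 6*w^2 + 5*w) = w + 1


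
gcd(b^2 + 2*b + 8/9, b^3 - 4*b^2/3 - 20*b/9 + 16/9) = b + 4/3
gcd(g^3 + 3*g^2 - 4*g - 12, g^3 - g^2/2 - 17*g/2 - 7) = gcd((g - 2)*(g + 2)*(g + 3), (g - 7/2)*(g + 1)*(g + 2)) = g + 2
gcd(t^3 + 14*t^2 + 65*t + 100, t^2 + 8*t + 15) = t + 5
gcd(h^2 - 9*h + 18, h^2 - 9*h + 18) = h^2 - 9*h + 18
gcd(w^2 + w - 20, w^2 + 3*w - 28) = w - 4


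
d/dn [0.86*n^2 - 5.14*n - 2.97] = 1.72*n - 5.14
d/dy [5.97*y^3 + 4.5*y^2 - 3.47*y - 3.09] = 17.91*y^2 + 9.0*y - 3.47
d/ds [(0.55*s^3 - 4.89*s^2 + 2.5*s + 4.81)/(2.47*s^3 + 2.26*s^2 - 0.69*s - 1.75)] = (13.3213*s^4 - 13.109*s^3 - 40.8055*s^2 - 4.6262*s - 1.0561)/(6.1009*s^6 + 11.1644*s^5 + 1.699*s^4 - 11.7638*s^3 - 7.4339*s^2 + 2.415*s + 3.0625)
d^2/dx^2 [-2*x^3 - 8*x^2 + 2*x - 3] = -12*x - 16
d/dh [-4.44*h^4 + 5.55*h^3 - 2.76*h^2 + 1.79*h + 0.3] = -17.76*h^3 + 16.65*h^2 - 5.52*h + 1.79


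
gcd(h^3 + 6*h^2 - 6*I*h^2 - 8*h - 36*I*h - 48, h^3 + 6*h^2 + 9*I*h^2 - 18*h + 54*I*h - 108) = h + 6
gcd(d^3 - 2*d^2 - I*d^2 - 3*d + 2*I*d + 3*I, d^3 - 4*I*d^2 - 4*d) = 1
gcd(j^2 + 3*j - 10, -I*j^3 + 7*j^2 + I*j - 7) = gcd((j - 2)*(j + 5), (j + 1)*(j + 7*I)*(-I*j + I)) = 1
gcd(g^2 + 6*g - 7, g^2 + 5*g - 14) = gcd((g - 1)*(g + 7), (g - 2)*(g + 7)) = g + 7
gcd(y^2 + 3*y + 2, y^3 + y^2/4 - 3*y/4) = y + 1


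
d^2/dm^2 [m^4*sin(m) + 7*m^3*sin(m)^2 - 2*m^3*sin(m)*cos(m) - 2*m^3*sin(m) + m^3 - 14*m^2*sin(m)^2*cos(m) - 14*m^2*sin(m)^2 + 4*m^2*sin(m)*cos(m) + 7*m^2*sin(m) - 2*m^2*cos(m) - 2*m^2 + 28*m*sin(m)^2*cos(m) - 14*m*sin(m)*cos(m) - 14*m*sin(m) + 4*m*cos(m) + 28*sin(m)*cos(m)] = -m^4*sin(m) + 2*m^3*sin(m) + 4*m^3*sin(2*m) + 8*m^3*cos(m) + 14*m^3*cos(2*m) + 5*m^2*sin(m) + 34*m^2*sin(2*m) - 13*m^2*cos(m)/2 - 40*m^2*cos(2*m) - 63*m^2*cos(3*m)/2 + 24*m*sin(m) - 34*m*sin(2*m) - 42*m*sin(3*m) + 17*m*cos(m) - 5*m*cos(2*m) + 63*m*cos(3*m) + 27*m - 8*sin(m) - 52*sin(2*m) + 42*sin(3*m) - 39*cos(m) - 14*cos(2*m) + 7*cos(3*m) - 18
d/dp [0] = 0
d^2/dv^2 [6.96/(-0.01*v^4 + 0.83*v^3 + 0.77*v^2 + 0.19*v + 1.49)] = ((0.8352*v^2 - 34.6608*v - 10.7184)*(-0.01*v^4 + 0.83*v^3 + 0.77*v^2 + 0.19*v + 1.49) + 6.96*(-0.08*v^3 + 4.98*v^2 + 3.08*v + 0.38)*(-0.04*v^3 + 2.49*v^2 + 1.54*v + 0.19))/(-0.01*v^4 + 0.83*v^3 + 0.77*v^2 + 0.19*v + 1.49)^3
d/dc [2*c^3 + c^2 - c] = 6*c^2 + 2*c - 1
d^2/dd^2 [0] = 0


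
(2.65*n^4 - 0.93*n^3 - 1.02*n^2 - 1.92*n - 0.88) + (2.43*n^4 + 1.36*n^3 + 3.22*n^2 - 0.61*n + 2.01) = 5.08*n^4 + 0.43*n^3 + 2.2*n^2 - 2.53*n + 1.13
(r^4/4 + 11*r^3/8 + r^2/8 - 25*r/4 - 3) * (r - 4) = r^5/4 + 3*r^4/8 - 43*r^3/8 - 27*r^2/4 + 22*r + 12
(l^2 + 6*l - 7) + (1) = l^2 + 6*l - 6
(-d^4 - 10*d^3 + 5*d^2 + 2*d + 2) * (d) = -d^5 - 10*d^4 + 5*d^3 + 2*d^2 + 2*d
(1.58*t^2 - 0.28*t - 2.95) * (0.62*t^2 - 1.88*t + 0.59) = 0.9796*t^4 - 3.144*t^3 - 0.3704*t^2 + 5.3808*t - 1.7405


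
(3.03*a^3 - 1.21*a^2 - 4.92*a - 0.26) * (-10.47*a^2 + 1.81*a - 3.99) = -31.7241*a^5 + 18.153*a^4 + 37.2326*a^3 - 1.3551*a^2 + 19.1602*a + 1.0374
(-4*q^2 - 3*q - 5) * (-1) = 4*q^2 + 3*q + 5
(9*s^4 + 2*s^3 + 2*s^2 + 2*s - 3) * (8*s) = 72*s^5 + 16*s^4 + 16*s^3 + 16*s^2 - 24*s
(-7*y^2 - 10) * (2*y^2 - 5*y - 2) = -14*y^4 + 35*y^3 - 6*y^2 + 50*y + 20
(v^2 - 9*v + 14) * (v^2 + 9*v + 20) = v^4 - 47*v^2 - 54*v + 280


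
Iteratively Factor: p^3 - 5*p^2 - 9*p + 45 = (p - 3)*(p^2 - 2*p - 15) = (p - 5)*(p - 3)*(p + 3)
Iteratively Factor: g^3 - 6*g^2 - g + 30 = (g + 2)*(g^2 - 8*g + 15) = (g - 3)*(g + 2)*(g - 5)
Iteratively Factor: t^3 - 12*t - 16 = (t - 4)*(t^2 + 4*t + 4) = (t - 4)*(t + 2)*(t + 2)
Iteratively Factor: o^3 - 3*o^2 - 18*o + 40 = (o - 2)*(o^2 - o - 20) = (o - 5)*(o - 2)*(o + 4)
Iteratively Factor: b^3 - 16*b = (b)*(b^2 - 16) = b*(b + 4)*(b - 4)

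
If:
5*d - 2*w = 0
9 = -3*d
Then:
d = -3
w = -15/2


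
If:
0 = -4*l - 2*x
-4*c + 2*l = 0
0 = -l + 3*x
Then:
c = 0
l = 0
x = 0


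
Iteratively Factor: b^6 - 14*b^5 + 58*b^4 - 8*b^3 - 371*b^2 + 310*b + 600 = (b - 5)*(b^5 - 9*b^4 + 13*b^3 + 57*b^2 - 86*b - 120) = (b - 5)*(b - 3)*(b^4 - 6*b^3 - 5*b^2 + 42*b + 40) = (b - 5)*(b - 3)*(b + 1)*(b^3 - 7*b^2 + 2*b + 40) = (b - 5)*(b - 3)*(b + 1)*(b + 2)*(b^2 - 9*b + 20) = (b - 5)*(b - 4)*(b - 3)*(b + 1)*(b + 2)*(b - 5)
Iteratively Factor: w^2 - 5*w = (w - 5)*(w)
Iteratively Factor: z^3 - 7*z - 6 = (z + 2)*(z^2 - 2*z - 3) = (z - 3)*(z + 2)*(z + 1)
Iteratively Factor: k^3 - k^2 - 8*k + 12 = (k - 2)*(k^2 + k - 6) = (k - 2)*(k + 3)*(k - 2)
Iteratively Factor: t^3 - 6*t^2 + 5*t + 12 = (t + 1)*(t^2 - 7*t + 12) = (t - 4)*(t + 1)*(t - 3)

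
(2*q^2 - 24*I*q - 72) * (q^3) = 2*q^5 - 24*I*q^4 - 72*q^3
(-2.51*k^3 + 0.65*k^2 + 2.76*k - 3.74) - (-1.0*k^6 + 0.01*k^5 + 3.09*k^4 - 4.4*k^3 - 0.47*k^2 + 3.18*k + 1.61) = 1.0*k^6 - 0.01*k^5 - 3.09*k^4 + 1.89*k^3 + 1.12*k^2 - 0.42*k - 5.35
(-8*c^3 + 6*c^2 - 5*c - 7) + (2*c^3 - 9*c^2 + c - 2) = -6*c^3 - 3*c^2 - 4*c - 9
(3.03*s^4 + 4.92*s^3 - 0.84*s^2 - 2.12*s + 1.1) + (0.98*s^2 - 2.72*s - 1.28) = 3.03*s^4 + 4.92*s^3 + 0.14*s^2 - 4.84*s - 0.18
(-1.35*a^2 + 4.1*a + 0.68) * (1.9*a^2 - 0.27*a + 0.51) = -2.565*a^4 + 8.1545*a^3 - 0.5035*a^2 + 1.9074*a + 0.3468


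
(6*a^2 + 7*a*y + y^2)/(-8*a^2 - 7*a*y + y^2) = (6*a + y)/(-8*a + y)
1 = 1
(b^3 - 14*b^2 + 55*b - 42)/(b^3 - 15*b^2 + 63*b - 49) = (b - 6)/(b - 7)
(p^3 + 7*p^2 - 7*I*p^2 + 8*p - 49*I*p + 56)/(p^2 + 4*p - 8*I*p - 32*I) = (p^2 + p*(7 + I) + 7*I)/(p + 4)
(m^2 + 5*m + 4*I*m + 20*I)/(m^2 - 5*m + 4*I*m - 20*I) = (m + 5)/(m - 5)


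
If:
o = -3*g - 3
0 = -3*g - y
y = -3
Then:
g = 1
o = -6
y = -3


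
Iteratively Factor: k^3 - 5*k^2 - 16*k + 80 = (k + 4)*(k^2 - 9*k + 20) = (k - 4)*(k + 4)*(k - 5)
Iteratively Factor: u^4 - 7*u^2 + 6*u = (u - 2)*(u^3 + 2*u^2 - 3*u) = (u - 2)*(u + 3)*(u^2 - u) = (u - 2)*(u - 1)*(u + 3)*(u)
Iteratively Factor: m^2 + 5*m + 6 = (m + 2)*(m + 3)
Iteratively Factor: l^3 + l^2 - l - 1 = (l + 1)*(l^2 - 1) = (l + 1)^2*(l - 1)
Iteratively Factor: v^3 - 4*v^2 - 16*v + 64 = (v - 4)*(v^2 - 16) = (v - 4)^2*(v + 4)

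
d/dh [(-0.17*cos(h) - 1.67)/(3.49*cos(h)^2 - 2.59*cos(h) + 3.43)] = (-0.5933*cos(h)^2 - 11.6566*cos(h) + 4.9084)*sin(h)/(12.1801*cos(h)^4 - 18.0782*cos(h)^3 + 30.6495*cos(h)^2 - 17.7674*cos(h) + 11.7649)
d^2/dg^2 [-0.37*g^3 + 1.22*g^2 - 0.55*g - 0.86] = 2.44 - 2.22*g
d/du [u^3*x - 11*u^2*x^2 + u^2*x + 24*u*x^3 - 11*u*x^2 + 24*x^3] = x*(3*u^2 - 22*u*x + 2*u + 24*x^2 - 11*x)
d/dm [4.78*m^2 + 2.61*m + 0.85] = 9.56*m + 2.61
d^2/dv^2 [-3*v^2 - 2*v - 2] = -6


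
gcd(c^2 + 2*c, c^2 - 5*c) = c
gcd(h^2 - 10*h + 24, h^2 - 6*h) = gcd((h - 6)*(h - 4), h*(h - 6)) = h - 6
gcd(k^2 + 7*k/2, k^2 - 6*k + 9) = 1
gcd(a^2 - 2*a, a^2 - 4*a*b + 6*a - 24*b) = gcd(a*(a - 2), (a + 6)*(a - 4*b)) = 1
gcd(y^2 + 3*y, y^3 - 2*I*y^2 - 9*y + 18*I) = y + 3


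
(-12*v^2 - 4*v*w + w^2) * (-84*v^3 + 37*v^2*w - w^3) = 1008*v^5 - 108*v^4*w - 232*v^3*w^2 + 49*v^2*w^3 + 4*v*w^4 - w^5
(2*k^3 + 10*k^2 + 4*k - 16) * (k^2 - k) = 2*k^5 + 8*k^4 - 6*k^3 - 20*k^2 + 16*k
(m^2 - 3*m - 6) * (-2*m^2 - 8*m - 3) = -2*m^4 - 2*m^3 + 33*m^2 + 57*m + 18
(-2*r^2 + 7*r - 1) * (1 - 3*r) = 6*r^3 - 23*r^2 + 10*r - 1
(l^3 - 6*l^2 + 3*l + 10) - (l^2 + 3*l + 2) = l^3 - 7*l^2 + 8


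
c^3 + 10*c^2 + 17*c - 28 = (c - 1)*(c + 4)*(c + 7)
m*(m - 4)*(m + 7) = m^3 + 3*m^2 - 28*m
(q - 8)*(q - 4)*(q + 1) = q^3 - 11*q^2 + 20*q + 32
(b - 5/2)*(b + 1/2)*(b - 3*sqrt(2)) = b^3 - 3*sqrt(2)*b^2 - 2*b^2 - 5*b/4 + 6*sqrt(2)*b + 15*sqrt(2)/4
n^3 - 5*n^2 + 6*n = n*(n - 3)*(n - 2)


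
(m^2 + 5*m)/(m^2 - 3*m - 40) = m/(m - 8)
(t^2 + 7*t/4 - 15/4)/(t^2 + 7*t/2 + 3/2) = (4*t - 5)/(2*(2*t + 1))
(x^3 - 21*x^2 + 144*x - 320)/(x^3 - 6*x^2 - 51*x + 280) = (x - 8)/(x + 7)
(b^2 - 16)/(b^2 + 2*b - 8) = (b - 4)/(b - 2)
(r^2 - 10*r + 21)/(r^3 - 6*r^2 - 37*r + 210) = (r - 3)/(r^2 + r - 30)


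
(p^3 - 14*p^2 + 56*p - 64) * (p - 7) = p^4 - 21*p^3 + 154*p^2 - 456*p + 448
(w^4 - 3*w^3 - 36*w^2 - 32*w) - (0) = w^4 - 3*w^3 - 36*w^2 - 32*w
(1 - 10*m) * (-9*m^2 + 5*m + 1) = 90*m^3 - 59*m^2 - 5*m + 1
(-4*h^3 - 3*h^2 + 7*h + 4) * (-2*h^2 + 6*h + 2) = 8*h^5 - 18*h^4 - 40*h^3 + 28*h^2 + 38*h + 8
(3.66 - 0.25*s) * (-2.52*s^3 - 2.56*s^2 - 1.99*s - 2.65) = 0.63*s^4 - 8.5832*s^3 - 8.8721*s^2 - 6.6209*s - 9.699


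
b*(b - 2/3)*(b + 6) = b^3 + 16*b^2/3 - 4*b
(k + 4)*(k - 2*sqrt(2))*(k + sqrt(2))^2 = k^4 + 4*k^3 - 6*k^2 - 24*k - 4*sqrt(2)*k - 16*sqrt(2)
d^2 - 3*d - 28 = (d - 7)*(d + 4)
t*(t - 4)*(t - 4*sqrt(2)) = t^3 - 4*sqrt(2)*t^2 - 4*t^2 + 16*sqrt(2)*t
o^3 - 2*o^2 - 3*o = o*(o - 3)*(o + 1)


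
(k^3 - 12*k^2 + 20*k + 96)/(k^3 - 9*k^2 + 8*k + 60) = (k - 8)/(k - 5)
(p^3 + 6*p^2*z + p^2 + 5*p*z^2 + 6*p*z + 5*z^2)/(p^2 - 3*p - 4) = (p^2 + 6*p*z + 5*z^2)/(p - 4)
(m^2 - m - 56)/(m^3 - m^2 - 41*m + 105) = (m - 8)/(m^2 - 8*m + 15)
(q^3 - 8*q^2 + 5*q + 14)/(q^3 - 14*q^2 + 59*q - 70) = (q + 1)/(q - 5)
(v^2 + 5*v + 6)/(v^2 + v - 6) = (v + 2)/(v - 2)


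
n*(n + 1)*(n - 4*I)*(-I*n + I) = -I*n^4 - 4*n^3 + I*n^2 + 4*n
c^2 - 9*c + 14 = (c - 7)*(c - 2)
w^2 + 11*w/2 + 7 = (w + 2)*(w + 7/2)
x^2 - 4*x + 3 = (x - 3)*(x - 1)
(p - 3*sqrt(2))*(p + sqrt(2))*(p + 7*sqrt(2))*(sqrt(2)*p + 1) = sqrt(2)*p^4 + 11*p^3 - 29*sqrt(2)*p^2 - 118*p - 42*sqrt(2)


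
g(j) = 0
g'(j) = 0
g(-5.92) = 0.00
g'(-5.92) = 0.00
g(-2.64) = 0.00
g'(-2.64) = 0.00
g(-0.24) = 0.00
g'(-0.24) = 0.00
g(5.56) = 0.00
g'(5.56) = 0.00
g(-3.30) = 0.00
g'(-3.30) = 0.00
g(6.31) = 0.00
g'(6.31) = 0.00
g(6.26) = 0.00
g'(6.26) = 0.00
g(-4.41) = 0.00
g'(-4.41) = 0.00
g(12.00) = 0.00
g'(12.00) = 0.00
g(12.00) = 0.00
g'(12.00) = 0.00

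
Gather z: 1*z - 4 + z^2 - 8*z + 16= z^2 - 7*z + 12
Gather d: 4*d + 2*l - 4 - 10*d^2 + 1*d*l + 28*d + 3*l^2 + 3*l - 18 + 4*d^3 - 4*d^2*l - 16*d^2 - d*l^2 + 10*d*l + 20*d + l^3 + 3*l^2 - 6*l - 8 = 4*d^3 + d^2*(-4*l - 26) + d*(-l^2 + 11*l + 52) + l^3 + 6*l^2 - l - 30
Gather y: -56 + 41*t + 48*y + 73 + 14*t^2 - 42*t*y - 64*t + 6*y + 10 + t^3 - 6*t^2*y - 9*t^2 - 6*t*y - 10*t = t^3 + 5*t^2 - 33*t + y*(-6*t^2 - 48*t + 54) + 27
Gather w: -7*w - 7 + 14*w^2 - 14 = 14*w^2 - 7*w - 21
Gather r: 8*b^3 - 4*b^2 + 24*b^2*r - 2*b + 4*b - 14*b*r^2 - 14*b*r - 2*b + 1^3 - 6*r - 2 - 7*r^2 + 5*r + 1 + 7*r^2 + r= 8*b^3 - 4*b^2 - 14*b*r^2 + r*(24*b^2 - 14*b)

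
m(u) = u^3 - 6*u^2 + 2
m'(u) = 3*u^2 - 12*u = 3*u*(u - 4)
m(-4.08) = -165.80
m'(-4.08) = 98.90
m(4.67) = -27.01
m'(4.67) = 9.39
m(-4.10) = -167.78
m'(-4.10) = 99.63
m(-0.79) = -2.24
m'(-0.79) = 11.35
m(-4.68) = -231.92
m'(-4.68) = 121.87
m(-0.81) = -2.47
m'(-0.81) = 11.69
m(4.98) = -23.30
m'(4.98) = 14.64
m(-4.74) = -239.30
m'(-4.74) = 124.28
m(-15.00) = -4723.00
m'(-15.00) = 855.00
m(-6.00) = -430.00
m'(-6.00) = 180.00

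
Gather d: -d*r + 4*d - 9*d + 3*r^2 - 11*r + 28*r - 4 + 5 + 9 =d*(-r - 5) + 3*r^2 + 17*r + 10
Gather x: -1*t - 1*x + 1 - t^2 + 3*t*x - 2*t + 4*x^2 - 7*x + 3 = -t^2 - 3*t + 4*x^2 + x*(3*t - 8) + 4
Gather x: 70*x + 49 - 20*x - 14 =50*x + 35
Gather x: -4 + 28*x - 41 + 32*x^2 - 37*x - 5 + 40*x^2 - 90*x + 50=72*x^2 - 99*x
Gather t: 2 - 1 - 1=0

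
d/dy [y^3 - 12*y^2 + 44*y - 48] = 3*y^2 - 24*y + 44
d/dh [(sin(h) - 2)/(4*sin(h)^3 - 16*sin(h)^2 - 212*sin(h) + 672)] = (-sin(h)^3 + 5*sin(h)^2 - 8*sin(h) + 31)*cos(h)/(2*(sin(h)^3 - 4*sin(h)^2 - 53*sin(h) + 168)^2)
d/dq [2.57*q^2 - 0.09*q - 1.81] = 5.14*q - 0.09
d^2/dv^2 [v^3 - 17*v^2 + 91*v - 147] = 6*v - 34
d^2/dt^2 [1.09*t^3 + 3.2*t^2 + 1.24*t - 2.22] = 6.54*t + 6.4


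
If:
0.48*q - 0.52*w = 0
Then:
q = 1.08333333333333*w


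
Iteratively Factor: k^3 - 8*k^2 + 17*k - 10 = (k - 5)*(k^2 - 3*k + 2) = (k - 5)*(k - 1)*(k - 2)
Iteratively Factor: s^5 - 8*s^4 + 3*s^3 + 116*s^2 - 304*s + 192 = (s - 1)*(s^4 - 7*s^3 - 4*s^2 + 112*s - 192) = (s - 3)*(s - 1)*(s^3 - 4*s^2 - 16*s + 64) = (s - 4)*(s - 3)*(s - 1)*(s^2 - 16) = (s - 4)*(s - 3)*(s - 1)*(s + 4)*(s - 4)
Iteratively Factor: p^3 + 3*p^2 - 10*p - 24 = (p + 4)*(p^2 - p - 6) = (p - 3)*(p + 4)*(p + 2)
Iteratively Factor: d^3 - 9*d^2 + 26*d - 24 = (d - 2)*(d^2 - 7*d + 12) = (d - 4)*(d - 2)*(d - 3)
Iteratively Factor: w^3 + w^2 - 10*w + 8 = (w - 1)*(w^2 + 2*w - 8) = (w - 1)*(w + 4)*(w - 2)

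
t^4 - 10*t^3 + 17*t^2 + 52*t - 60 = (t - 6)*(t - 5)*(t - 1)*(t + 2)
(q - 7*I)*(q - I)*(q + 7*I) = q^3 - I*q^2 + 49*q - 49*I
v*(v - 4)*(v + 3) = v^3 - v^2 - 12*v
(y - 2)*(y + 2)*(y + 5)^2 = y^4 + 10*y^3 + 21*y^2 - 40*y - 100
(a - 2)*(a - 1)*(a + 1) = a^3 - 2*a^2 - a + 2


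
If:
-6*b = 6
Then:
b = -1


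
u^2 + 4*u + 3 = (u + 1)*(u + 3)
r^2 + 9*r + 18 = (r + 3)*(r + 6)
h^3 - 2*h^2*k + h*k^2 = h*(h - k)^2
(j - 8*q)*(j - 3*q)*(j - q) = j^3 - 12*j^2*q + 35*j*q^2 - 24*q^3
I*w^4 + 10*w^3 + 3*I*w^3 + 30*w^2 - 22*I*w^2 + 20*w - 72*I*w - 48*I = (w + 2)*(w - 6*I)*(w - 4*I)*(I*w + I)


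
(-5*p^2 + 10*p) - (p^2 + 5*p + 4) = -6*p^2 + 5*p - 4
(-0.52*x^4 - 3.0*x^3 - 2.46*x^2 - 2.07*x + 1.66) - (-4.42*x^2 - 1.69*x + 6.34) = -0.52*x^4 - 3.0*x^3 + 1.96*x^2 - 0.38*x - 4.68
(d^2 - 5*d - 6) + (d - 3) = d^2 - 4*d - 9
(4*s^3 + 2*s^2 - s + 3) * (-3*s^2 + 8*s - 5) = -12*s^5 + 26*s^4 - s^3 - 27*s^2 + 29*s - 15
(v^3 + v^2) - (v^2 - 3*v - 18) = v^3 + 3*v + 18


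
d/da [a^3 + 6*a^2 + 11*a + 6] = 3*a^2 + 12*a + 11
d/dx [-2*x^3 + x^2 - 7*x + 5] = -6*x^2 + 2*x - 7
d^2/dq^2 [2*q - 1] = 0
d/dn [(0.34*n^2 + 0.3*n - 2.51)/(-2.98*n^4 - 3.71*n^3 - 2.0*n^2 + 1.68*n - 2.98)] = (2.0264*n^5 + 3.9434*n^4 - 27.6932*n^3 - 26.7651*n^2 - 12.0664*n + 3.3228)/(8.8804*n^8 + 22.1116*n^7 + 25.6841*n^6 + 4.8272*n^5 + 9.2952*n^4 + 15.3916*n^3 + 14.7424*n^2 - 10.0128*n + 8.8804)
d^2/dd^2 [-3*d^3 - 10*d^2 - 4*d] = -18*d - 20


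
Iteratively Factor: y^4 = (y)*(y^3) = y^2*(y^2) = y^3*(y)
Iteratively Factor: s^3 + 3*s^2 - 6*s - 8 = (s + 1)*(s^2 + 2*s - 8) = (s + 1)*(s + 4)*(s - 2)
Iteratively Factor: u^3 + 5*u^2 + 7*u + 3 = (u + 1)*(u^2 + 4*u + 3) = (u + 1)*(u + 3)*(u + 1)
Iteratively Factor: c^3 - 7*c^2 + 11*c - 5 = (c - 1)*(c^2 - 6*c + 5) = (c - 5)*(c - 1)*(c - 1)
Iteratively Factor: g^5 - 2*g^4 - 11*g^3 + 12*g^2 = (g - 4)*(g^4 + 2*g^3 - 3*g^2) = (g - 4)*(g - 1)*(g^3 + 3*g^2) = g*(g - 4)*(g - 1)*(g^2 + 3*g) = g^2*(g - 4)*(g - 1)*(g + 3)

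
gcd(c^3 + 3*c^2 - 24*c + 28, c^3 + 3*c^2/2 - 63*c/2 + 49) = c^2 + 5*c - 14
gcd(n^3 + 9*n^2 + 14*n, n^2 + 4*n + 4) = n + 2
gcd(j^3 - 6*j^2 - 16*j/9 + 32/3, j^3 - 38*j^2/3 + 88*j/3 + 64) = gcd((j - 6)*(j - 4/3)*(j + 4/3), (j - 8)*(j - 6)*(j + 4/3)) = j^2 - 14*j/3 - 8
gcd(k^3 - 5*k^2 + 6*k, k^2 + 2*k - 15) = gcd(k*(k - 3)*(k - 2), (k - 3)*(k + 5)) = k - 3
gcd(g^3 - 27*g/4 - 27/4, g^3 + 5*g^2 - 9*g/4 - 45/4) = g + 3/2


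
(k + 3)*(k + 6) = k^2 + 9*k + 18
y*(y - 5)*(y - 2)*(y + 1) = y^4 - 6*y^3 + 3*y^2 + 10*y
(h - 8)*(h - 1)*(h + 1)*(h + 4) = h^4 - 4*h^3 - 33*h^2 + 4*h + 32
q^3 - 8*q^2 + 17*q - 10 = (q - 5)*(q - 2)*(q - 1)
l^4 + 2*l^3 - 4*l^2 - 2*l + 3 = (l - 1)^2*(l + 1)*(l + 3)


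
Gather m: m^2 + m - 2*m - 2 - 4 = m^2 - m - 6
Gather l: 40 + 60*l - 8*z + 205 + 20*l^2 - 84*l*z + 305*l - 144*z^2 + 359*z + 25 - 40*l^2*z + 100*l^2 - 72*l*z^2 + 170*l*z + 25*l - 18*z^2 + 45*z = l^2*(120 - 40*z) + l*(-72*z^2 + 86*z + 390) - 162*z^2 + 396*z + 270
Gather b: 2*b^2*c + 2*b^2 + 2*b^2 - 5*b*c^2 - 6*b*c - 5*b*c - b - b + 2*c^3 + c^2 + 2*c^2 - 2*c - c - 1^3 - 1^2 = b^2*(2*c + 4) + b*(-5*c^2 - 11*c - 2) + 2*c^3 + 3*c^2 - 3*c - 2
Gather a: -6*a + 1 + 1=2 - 6*a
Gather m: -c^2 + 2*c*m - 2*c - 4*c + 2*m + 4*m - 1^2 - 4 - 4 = -c^2 - 6*c + m*(2*c + 6) - 9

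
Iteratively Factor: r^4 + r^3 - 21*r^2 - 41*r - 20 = (r + 1)*(r^3 - 21*r - 20) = (r + 1)^2*(r^2 - r - 20) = (r - 5)*(r + 1)^2*(r + 4)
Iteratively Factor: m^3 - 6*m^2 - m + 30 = (m - 3)*(m^2 - 3*m - 10) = (m - 3)*(m + 2)*(m - 5)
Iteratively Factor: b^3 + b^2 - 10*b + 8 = (b - 1)*(b^2 + 2*b - 8) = (b - 2)*(b - 1)*(b + 4)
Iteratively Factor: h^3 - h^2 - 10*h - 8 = (h + 1)*(h^2 - 2*h - 8) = (h + 1)*(h + 2)*(h - 4)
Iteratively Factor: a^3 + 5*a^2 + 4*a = (a)*(a^2 + 5*a + 4) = a*(a + 4)*(a + 1)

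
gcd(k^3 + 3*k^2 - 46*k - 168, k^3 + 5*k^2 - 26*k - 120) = k^2 + 10*k + 24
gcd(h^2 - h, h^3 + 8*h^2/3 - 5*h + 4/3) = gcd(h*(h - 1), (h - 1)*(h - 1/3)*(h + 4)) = h - 1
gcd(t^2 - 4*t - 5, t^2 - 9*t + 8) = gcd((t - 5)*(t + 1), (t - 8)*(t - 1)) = 1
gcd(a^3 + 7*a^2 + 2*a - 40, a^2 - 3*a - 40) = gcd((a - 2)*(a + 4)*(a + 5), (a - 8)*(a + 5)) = a + 5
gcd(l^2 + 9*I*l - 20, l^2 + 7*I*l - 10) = l + 5*I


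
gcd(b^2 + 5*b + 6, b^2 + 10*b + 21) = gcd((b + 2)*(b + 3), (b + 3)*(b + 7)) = b + 3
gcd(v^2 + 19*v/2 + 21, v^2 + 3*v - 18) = v + 6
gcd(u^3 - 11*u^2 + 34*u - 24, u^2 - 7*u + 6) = u^2 - 7*u + 6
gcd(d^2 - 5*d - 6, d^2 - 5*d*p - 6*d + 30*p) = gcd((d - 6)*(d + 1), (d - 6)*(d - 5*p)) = d - 6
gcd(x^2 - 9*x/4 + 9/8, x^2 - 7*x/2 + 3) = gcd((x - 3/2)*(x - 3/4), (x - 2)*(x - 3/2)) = x - 3/2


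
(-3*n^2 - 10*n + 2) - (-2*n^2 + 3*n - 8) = -n^2 - 13*n + 10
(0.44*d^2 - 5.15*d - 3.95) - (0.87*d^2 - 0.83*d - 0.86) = -0.43*d^2 - 4.32*d - 3.09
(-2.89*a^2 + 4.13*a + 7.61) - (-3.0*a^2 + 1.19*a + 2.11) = 0.11*a^2 + 2.94*a + 5.5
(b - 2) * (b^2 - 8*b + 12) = b^3 - 10*b^2 + 28*b - 24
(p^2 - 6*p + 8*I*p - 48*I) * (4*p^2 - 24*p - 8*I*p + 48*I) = 4*p^4 - 48*p^3 + 24*I*p^3 + 208*p^2 - 288*I*p^2 - 768*p + 864*I*p + 2304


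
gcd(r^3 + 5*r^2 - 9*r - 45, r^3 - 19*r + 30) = r^2 + 2*r - 15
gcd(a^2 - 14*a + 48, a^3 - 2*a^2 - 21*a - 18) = a - 6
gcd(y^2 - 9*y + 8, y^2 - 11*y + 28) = 1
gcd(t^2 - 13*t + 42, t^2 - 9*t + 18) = t - 6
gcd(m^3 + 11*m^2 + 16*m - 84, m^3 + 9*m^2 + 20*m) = 1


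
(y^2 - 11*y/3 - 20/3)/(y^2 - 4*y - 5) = (y + 4/3)/(y + 1)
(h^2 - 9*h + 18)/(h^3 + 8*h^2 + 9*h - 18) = (h^2 - 9*h + 18)/(h^3 + 8*h^2 + 9*h - 18)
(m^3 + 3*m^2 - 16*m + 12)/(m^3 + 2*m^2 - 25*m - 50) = (m^3 + 3*m^2 - 16*m + 12)/(m^3 + 2*m^2 - 25*m - 50)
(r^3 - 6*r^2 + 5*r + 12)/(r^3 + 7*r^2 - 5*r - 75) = (r^2 - 3*r - 4)/(r^2 + 10*r + 25)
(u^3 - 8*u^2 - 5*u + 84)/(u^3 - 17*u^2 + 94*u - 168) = (u + 3)/(u - 6)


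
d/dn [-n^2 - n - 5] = -2*n - 1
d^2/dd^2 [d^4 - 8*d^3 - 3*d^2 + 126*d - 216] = 12*d^2 - 48*d - 6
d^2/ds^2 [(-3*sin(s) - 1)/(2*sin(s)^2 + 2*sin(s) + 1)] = (12*sin(s)^5 + 4*sin(s)^4 - 48*sin(s)^3 - 34*sin(s)^2 + 13*sin(s) + 8)/(2*sin(s) - cos(2*s) + 2)^3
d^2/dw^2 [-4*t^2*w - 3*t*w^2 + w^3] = -6*t + 6*w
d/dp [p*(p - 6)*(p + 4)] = 3*p^2 - 4*p - 24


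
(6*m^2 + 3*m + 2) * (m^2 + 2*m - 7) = 6*m^4 + 15*m^3 - 34*m^2 - 17*m - 14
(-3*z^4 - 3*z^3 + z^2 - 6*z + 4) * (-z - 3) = 3*z^5 + 12*z^4 + 8*z^3 + 3*z^2 + 14*z - 12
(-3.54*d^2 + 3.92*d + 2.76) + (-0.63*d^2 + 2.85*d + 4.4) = -4.17*d^2 + 6.77*d + 7.16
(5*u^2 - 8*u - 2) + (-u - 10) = 5*u^2 - 9*u - 12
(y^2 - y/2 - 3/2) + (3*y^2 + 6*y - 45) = 4*y^2 + 11*y/2 - 93/2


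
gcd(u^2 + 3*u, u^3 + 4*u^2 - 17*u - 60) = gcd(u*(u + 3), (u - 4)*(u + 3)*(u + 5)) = u + 3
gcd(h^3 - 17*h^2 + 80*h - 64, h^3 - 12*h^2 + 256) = h^2 - 16*h + 64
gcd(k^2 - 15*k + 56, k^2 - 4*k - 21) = k - 7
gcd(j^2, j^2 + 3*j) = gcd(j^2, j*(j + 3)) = j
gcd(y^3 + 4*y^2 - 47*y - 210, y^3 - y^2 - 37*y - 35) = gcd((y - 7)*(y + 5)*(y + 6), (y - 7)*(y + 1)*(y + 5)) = y^2 - 2*y - 35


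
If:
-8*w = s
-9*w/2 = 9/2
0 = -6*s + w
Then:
No Solution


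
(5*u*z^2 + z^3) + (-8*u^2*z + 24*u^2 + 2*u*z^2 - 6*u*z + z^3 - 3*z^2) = -8*u^2*z + 24*u^2 + 7*u*z^2 - 6*u*z + 2*z^3 - 3*z^2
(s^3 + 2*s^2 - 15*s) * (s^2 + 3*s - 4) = s^5 + 5*s^4 - 13*s^3 - 53*s^2 + 60*s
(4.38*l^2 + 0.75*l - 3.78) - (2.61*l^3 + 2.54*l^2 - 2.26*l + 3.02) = -2.61*l^3 + 1.84*l^2 + 3.01*l - 6.8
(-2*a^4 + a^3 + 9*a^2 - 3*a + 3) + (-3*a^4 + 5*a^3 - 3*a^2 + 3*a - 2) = -5*a^4 + 6*a^3 + 6*a^2 + 1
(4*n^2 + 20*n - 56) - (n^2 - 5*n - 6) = 3*n^2 + 25*n - 50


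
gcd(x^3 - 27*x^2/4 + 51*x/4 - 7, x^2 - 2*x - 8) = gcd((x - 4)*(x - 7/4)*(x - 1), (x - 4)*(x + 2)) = x - 4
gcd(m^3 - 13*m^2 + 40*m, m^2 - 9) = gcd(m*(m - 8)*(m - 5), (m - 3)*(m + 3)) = 1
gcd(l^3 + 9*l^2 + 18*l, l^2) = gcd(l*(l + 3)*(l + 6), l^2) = l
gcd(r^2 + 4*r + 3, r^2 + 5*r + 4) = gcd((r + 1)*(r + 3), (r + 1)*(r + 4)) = r + 1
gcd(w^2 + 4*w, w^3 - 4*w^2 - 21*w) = w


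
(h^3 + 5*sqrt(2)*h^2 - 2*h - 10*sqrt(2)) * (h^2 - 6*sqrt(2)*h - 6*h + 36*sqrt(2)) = h^5 - 6*h^4 - sqrt(2)*h^4 - 62*h^3 + 6*sqrt(2)*h^3 + 2*sqrt(2)*h^2 + 372*h^2 - 12*sqrt(2)*h + 120*h - 720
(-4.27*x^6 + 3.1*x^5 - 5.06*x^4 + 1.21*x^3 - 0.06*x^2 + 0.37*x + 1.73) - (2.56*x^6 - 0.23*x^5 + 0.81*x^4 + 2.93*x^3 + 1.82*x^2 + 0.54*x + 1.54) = -6.83*x^6 + 3.33*x^5 - 5.87*x^4 - 1.72*x^3 - 1.88*x^2 - 0.17*x + 0.19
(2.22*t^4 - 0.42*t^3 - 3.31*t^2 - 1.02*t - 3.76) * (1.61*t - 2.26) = 3.5742*t^5 - 5.6934*t^4 - 4.3799*t^3 + 5.8384*t^2 - 3.7484*t + 8.4976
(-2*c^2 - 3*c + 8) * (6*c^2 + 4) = -12*c^4 - 18*c^3 + 40*c^2 - 12*c + 32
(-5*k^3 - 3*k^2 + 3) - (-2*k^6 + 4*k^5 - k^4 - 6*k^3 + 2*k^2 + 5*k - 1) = 2*k^6 - 4*k^5 + k^4 + k^3 - 5*k^2 - 5*k + 4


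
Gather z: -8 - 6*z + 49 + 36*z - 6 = 30*z + 35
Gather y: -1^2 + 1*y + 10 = y + 9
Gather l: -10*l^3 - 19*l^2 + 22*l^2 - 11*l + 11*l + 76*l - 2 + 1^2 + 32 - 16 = -10*l^3 + 3*l^2 + 76*l + 15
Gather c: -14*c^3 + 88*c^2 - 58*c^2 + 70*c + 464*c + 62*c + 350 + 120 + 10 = -14*c^3 + 30*c^2 + 596*c + 480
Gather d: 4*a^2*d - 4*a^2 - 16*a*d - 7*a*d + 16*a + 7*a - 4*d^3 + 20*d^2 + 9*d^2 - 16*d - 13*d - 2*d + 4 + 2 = -4*a^2 + 23*a - 4*d^3 + 29*d^2 + d*(4*a^2 - 23*a - 31) + 6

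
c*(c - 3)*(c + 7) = c^3 + 4*c^2 - 21*c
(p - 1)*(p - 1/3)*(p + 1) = p^3 - p^2/3 - p + 1/3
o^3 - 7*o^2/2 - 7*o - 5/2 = (o - 5)*(o + 1/2)*(o + 1)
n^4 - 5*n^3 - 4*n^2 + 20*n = n*(n - 5)*(n - 2)*(n + 2)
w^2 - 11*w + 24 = (w - 8)*(w - 3)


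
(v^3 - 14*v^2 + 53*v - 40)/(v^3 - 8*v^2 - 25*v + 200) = (v - 1)/(v + 5)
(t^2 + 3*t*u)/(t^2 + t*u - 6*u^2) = t/(t - 2*u)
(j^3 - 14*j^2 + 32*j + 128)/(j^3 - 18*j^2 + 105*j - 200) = (j^2 - 6*j - 16)/(j^2 - 10*j + 25)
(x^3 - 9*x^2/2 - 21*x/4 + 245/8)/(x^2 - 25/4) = (4*x^2 - 28*x + 49)/(2*(2*x - 5))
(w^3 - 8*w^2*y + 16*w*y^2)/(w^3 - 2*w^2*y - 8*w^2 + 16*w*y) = (w^2 - 8*w*y + 16*y^2)/(w^2 - 2*w*y - 8*w + 16*y)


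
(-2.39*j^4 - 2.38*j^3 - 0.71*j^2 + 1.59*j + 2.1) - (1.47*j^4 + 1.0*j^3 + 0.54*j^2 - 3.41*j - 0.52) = -3.86*j^4 - 3.38*j^3 - 1.25*j^2 + 5.0*j + 2.62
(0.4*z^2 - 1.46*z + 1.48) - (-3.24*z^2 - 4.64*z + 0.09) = 3.64*z^2 + 3.18*z + 1.39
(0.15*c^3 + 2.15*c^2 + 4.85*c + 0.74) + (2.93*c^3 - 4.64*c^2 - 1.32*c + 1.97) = 3.08*c^3 - 2.49*c^2 + 3.53*c + 2.71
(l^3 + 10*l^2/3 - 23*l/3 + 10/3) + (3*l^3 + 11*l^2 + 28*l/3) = 4*l^3 + 43*l^2/3 + 5*l/3 + 10/3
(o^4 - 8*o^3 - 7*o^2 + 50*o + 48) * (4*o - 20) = 4*o^5 - 52*o^4 + 132*o^3 + 340*o^2 - 808*o - 960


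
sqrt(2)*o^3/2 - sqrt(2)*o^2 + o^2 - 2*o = o*(o - 2)*(sqrt(2)*o/2 + 1)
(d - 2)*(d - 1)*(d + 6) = d^3 + 3*d^2 - 16*d + 12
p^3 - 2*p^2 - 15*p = p*(p - 5)*(p + 3)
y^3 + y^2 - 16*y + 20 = (y - 2)^2*(y + 5)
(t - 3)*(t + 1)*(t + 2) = t^3 - 7*t - 6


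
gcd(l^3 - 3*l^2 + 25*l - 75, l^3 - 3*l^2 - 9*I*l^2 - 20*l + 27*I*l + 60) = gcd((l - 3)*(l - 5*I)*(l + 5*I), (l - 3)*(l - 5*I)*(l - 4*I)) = l^2 + l*(-3 - 5*I) + 15*I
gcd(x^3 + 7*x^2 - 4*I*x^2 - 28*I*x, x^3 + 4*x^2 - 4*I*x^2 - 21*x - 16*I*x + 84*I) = x^2 + x*(7 - 4*I) - 28*I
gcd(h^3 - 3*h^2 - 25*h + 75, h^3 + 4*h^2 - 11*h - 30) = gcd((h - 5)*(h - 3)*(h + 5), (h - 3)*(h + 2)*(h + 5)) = h^2 + 2*h - 15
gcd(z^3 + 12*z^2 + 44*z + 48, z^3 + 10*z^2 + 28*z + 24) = z^2 + 8*z + 12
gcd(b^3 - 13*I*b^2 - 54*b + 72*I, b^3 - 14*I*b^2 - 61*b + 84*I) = b^2 - 7*I*b - 12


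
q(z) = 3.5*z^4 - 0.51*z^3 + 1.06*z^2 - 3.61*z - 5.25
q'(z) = 14.0*z^3 - 1.53*z^2 + 2.12*z - 3.61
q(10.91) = 49006.16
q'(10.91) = 18017.76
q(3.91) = 784.40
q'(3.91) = 818.16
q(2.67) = 160.83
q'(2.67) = 257.62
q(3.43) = 458.70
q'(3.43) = 550.61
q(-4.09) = 1041.54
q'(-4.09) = -995.73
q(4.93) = 2009.15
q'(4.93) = 1647.18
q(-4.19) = 1144.76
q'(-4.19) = -1069.19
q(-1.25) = 10.46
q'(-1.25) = -35.99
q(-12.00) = 73647.99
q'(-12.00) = -24441.37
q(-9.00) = 23448.39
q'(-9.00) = -10352.62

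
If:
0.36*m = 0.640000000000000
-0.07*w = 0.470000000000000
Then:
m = 1.78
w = -6.71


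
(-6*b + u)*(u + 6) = -6*b*u - 36*b + u^2 + 6*u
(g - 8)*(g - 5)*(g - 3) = g^3 - 16*g^2 + 79*g - 120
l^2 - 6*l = l*(l - 6)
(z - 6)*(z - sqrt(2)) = z^2 - 6*z - sqrt(2)*z + 6*sqrt(2)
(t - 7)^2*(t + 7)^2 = t^4 - 98*t^2 + 2401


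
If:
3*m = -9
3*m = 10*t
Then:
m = -3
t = -9/10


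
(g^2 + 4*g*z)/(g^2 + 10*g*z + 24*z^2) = g/(g + 6*z)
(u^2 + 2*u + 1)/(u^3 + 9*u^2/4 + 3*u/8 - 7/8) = 8*(u + 1)/(8*u^2 + 10*u - 7)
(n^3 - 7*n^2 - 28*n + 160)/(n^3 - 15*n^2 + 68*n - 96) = (n + 5)/(n - 3)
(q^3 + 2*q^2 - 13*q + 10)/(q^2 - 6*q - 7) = (-q^3 - 2*q^2 + 13*q - 10)/(-q^2 + 6*q + 7)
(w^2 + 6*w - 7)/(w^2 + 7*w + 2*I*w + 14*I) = (w - 1)/(w + 2*I)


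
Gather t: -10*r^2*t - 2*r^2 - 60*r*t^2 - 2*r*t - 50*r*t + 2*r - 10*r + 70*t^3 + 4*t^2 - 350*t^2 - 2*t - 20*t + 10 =-2*r^2 - 8*r + 70*t^3 + t^2*(-60*r - 346) + t*(-10*r^2 - 52*r - 22) + 10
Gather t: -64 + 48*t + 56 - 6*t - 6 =42*t - 14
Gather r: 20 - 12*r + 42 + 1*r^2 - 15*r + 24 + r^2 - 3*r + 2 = 2*r^2 - 30*r + 88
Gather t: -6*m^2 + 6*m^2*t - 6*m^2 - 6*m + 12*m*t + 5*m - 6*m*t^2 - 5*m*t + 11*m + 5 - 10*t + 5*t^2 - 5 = -12*m^2 + 10*m + t^2*(5 - 6*m) + t*(6*m^2 + 7*m - 10)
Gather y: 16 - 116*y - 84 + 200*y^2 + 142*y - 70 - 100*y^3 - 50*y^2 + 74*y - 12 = -100*y^3 + 150*y^2 + 100*y - 150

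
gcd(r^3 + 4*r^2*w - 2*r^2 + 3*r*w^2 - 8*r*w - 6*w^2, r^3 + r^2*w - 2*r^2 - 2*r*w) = r^2 + r*w - 2*r - 2*w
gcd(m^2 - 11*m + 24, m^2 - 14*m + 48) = m - 8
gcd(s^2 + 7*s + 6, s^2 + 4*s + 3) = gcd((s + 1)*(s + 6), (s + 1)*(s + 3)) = s + 1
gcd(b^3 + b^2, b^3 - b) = b^2 + b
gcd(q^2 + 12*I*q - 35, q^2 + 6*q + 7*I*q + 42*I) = q + 7*I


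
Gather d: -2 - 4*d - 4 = -4*d - 6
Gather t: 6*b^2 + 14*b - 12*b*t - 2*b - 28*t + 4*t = 6*b^2 + 12*b + t*(-12*b - 24)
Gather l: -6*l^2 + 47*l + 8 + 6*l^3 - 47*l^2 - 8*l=6*l^3 - 53*l^2 + 39*l + 8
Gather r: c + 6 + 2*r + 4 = c + 2*r + 10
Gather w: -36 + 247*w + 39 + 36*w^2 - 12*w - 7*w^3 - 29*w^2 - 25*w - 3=-7*w^3 + 7*w^2 + 210*w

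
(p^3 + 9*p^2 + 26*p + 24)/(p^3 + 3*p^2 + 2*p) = (p^2 + 7*p + 12)/(p*(p + 1))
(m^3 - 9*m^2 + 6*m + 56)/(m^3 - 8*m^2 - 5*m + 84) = (m + 2)/(m + 3)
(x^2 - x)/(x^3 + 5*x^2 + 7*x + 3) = x*(x - 1)/(x^3 + 5*x^2 + 7*x + 3)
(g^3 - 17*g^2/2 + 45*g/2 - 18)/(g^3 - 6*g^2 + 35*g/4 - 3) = 2*(g - 3)/(2*g - 1)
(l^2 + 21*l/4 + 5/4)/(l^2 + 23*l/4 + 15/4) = (4*l + 1)/(4*l + 3)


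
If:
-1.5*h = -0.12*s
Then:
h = 0.08*s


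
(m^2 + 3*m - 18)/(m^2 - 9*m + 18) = (m + 6)/(m - 6)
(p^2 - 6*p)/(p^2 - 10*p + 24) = p/(p - 4)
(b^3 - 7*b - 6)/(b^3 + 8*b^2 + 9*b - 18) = (b^3 - 7*b - 6)/(b^3 + 8*b^2 + 9*b - 18)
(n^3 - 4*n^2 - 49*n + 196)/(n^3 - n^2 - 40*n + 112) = (n - 7)/(n - 4)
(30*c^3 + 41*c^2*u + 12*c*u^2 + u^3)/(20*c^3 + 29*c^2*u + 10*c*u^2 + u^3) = (6*c + u)/(4*c + u)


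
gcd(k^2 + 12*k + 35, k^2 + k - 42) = k + 7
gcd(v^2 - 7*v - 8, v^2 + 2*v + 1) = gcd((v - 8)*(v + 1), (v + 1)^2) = v + 1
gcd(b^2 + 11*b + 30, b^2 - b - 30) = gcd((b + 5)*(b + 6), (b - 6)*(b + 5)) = b + 5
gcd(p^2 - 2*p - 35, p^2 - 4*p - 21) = p - 7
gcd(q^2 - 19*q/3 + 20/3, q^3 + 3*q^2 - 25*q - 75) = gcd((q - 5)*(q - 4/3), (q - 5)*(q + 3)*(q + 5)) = q - 5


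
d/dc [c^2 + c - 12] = 2*c + 1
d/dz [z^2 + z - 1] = 2*z + 1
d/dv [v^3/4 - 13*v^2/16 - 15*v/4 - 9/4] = 3*v^2/4 - 13*v/8 - 15/4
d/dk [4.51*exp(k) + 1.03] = 4.51*exp(k)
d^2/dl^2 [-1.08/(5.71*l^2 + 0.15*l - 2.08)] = (70.424856*l^2 + 1.85004*l - 1.08*(11.42*l + 0.15)*(22.84*l + 0.3) - 25.653888)/(5.71*l^2 + 0.15*l - 2.08)^3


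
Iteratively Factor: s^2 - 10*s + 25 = (s - 5)*(s - 5)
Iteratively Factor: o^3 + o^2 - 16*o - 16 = (o + 1)*(o^2 - 16) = (o + 1)*(o + 4)*(o - 4)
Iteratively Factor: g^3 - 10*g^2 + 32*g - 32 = (g - 4)*(g^2 - 6*g + 8) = (g - 4)*(g - 2)*(g - 4)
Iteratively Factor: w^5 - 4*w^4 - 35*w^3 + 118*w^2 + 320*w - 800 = (w + 4)*(w^4 - 8*w^3 - 3*w^2 + 130*w - 200) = (w - 2)*(w + 4)*(w^3 - 6*w^2 - 15*w + 100) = (w - 2)*(w + 4)^2*(w^2 - 10*w + 25) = (w - 5)*(w - 2)*(w + 4)^2*(w - 5)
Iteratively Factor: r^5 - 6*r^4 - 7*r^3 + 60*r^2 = (r)*(r^4 - 6*r^3 - 7*r^2 + 60*r) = r*(r - 5)*(r^3 - r^2 - 12*r) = r^2*(r - 5)*(r^2 - r - 12) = r^2*(r - 5)*(r + 3)*(r - 4)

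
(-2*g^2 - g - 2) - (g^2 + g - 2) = -3*g^2 - 2*g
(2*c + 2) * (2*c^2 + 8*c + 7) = 4*c^3 + 20*c^2 + 30*c + 14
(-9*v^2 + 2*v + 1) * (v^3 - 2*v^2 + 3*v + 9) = -9*v^5 + 20*v^4 - 30*v^3 - 77*v^2 + 21*v + 9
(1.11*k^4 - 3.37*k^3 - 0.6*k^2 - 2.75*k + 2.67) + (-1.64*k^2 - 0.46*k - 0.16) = 1.11*k^4 - 3.37*k^3 - 2.24*k^2 - 3.21*k + 2.51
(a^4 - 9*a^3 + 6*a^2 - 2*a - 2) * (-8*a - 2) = -8*a^5 + 70*a^4 - 30*a^3 + 4*a^2 + 20*a + 4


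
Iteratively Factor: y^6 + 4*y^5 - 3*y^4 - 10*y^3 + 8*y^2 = (y)*(y^5 + 4*y^4 - 3*y^3 - 10*y^2 + 8*y) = y*(y + 2)*(y^4 + 2*y^3 - 7*y^2 + 4*y) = y*(y + 2)*(y + 4)*(y^3 - 2*y^2 + y) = y^2*(y + 2)*(y + 4)*(y^2 - 2*y + 1) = y^2*(y - 1)*(y + 2)*(y + 4)*(y - 1)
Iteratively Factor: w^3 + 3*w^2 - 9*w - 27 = (w + 3)*(w^2 - 9) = (w - 3)*(w + 3)*(w + 3)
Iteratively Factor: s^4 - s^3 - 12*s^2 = (s + 3)*(s^3 - 4*s^2) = (s - 4)*(s + 3)*(s^2) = s*(s - 4)*(s + 3)*(s)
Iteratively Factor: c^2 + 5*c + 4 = (c + 1)*(c + 4)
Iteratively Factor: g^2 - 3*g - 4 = (g - 4)*(g + 1)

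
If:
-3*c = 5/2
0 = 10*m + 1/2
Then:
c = -5/6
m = -1/20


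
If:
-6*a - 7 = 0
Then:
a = -7/6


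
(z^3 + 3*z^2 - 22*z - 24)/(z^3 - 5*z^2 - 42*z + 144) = (z^2 - 3*z - 4)/(z^2 - 11*z + 24)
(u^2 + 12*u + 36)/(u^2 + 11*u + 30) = (u + 6)/(u + 5)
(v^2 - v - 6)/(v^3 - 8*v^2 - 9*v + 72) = (v + 2)/(v^2 - 5*v - 24)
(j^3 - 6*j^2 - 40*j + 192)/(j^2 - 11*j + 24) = (j^2 + 2*j - 24)/(j - 3)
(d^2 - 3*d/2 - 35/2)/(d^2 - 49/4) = 2*(d - 5)/(2*d - 7)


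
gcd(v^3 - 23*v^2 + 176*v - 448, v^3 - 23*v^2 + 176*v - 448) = v^3 - 23*v^2 + 176*v - 448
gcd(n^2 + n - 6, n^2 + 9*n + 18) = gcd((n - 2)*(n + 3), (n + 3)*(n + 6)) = n + 3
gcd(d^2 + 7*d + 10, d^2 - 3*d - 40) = d + 5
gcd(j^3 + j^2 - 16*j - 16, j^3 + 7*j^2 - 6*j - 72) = j + 4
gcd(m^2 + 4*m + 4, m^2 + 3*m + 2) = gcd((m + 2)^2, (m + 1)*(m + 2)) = m + 2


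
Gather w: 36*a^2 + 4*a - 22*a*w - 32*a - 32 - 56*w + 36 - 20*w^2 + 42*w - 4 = 36*a^2 - 28*a - 20*w^2 + w*(-22*a - 14)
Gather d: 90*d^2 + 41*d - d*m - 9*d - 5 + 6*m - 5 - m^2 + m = 90*d^2 + d*(32 - m) - m^2 + 7*m - 10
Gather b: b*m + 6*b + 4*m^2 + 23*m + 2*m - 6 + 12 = b*(m + 6) + 4*m^2 + 25*m + 6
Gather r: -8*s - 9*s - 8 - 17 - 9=-17*s - 34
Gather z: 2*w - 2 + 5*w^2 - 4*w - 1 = 5*w^2 - 2*w - 3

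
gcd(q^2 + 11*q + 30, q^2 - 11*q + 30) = 1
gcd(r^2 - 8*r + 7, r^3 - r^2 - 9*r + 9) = r - 1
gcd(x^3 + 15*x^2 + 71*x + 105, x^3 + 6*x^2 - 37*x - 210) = x^2 + 12*x + 35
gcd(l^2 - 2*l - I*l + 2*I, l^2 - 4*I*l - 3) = l - I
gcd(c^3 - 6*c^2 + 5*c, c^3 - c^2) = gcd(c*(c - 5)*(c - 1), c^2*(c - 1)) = c^2 - c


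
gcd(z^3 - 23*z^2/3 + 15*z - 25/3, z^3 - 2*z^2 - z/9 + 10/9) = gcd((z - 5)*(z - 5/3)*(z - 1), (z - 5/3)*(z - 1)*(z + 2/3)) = z^2 - 8*z/3 + 5/3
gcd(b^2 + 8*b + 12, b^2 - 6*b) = 1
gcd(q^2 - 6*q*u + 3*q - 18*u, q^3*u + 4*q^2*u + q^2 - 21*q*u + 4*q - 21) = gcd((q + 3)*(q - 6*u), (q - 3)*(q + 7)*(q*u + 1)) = 1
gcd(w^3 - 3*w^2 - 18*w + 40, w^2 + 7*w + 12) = w + 4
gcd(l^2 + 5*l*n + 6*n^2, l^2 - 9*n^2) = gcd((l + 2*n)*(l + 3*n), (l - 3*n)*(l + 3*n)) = l + 3*n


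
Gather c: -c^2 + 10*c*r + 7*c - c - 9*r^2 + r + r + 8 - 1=-c^2 + c*(10*r + 6) - 9*r^2 + 2*r + 7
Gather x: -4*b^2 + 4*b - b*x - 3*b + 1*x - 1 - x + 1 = -4*b^2 - b*x + b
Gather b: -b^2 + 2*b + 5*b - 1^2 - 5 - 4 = -b^2 + 7*b - 10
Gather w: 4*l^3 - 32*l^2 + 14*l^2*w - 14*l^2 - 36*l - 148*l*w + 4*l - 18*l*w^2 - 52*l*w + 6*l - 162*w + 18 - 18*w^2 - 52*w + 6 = 4*l^3 - 46*l^2 - 26*l + w^2*(-18*l - 18) + w*(14*l^2 - 200*l - 214) + 24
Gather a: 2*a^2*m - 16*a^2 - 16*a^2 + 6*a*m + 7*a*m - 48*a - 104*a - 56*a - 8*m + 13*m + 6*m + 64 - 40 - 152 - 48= a^2*(2*m - 32) + a*(13*m - 208) + 11*m - 176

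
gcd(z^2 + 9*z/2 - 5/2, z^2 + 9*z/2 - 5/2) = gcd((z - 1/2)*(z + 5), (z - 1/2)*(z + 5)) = z^2 + 9*z/2 - 5/2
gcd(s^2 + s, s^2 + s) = s^2 + s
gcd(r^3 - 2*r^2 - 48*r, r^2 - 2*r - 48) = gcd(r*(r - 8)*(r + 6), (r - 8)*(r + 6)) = r^2 - 2*r - 48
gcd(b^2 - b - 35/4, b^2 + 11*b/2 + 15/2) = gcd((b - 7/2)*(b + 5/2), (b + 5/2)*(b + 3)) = b + 5/2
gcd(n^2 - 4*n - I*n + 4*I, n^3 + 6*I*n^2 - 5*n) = 1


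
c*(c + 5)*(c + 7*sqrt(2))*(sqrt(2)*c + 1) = sqrt(2)*c^4 + 5*sqrt(2)*c^3 + 15*c^3 + 7*sqrt(2)*c^2 + 75*c^2 + 35*sqrt(2)*c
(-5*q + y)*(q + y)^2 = -5*q^3 - 9*q^2*y - 3*q*y^2 + y^3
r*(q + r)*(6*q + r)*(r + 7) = 6*q^2*r^2 + 42*q^2*r + 7*q*r^3 + 49*q*r^2 + r^4 + 7*r^3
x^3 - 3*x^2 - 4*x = x*(x - 4)*(x + 1)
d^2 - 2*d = d*(d - 2)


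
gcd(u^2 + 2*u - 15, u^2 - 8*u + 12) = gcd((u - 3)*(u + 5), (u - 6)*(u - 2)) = 1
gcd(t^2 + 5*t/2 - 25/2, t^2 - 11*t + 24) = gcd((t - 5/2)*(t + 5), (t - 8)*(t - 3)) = 1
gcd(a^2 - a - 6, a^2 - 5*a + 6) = a - 3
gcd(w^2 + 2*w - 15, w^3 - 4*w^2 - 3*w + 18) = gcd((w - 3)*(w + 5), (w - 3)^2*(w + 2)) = w - 3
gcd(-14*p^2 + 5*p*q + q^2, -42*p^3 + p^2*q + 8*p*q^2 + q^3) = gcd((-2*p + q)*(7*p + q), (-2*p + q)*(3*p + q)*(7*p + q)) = 14*p^2 - 5*p*q - q^2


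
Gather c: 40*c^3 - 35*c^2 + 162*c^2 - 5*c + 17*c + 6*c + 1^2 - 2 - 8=40*c^3 + 127*c^2 + 18*c - 9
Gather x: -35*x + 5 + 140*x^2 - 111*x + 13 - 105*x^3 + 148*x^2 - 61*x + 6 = -105*x^3 + 288*x^2 - 207*x + 24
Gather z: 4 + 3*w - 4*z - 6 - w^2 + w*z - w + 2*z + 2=-w^2 + 2*w + z*(w - 2)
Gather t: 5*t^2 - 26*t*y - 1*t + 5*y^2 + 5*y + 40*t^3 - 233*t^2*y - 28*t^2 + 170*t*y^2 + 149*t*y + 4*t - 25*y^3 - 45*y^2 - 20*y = 40*t^3 + t^2*(-233*y - 23) + t*(170*y^2 + 123*y + 3) - 25*y^3 - 40*y^2 - 15*y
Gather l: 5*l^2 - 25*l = 5*l^2 - 25*l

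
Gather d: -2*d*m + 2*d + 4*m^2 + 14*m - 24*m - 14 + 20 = d*(2 - 2*m) + 4*m^2 - 10*m + 6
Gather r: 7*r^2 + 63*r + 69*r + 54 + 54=7*r^2 + 132*r + 108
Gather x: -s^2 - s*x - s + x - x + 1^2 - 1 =-s^2 - s*x - s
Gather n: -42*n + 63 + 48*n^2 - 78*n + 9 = 48*n^2 - 120*n + 72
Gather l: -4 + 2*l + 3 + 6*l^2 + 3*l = 6*l^2 + 5*l - 1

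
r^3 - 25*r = r*(r - 5)*(r + 5)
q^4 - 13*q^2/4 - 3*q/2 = q*(q - 2)*(q + 1/2)*(q + 3/2)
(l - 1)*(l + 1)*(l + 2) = l^3 + 2*l^2 - l - 2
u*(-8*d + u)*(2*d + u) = -16*d^2*u - 6*d*u^2 + u^3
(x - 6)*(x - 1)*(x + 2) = x^3 - 5*x^2 - 8*x + 12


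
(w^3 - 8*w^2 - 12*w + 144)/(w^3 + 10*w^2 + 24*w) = (w^2 - 12*w + 36)/(w*(w + 6))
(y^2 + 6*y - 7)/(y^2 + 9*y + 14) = (y - 1)/(y + 2)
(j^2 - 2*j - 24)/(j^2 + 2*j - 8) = (j - 6)/(j - 2)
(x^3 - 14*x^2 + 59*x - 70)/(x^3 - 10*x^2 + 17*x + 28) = (x^2 - 7*x + 10)/(x^2 - 3*x - 4)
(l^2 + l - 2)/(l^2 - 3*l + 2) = (l + 2)/(l - 2)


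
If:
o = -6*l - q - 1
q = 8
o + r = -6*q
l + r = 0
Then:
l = 39/7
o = -297/7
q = 8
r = -39/7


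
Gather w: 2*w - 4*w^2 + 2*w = -4*w^2 + 4*w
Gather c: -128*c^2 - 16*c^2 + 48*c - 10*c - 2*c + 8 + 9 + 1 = -144*c^2 + 36*c + 18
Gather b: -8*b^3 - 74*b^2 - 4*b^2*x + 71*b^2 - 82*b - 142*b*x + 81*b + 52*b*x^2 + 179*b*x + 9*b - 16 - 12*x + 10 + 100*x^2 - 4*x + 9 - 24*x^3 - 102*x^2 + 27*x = -8*b^3 + b^2*(-4*x - 3) + b*(52*x^2 + 37*x + 8) - 24*x^3 - 2*x^2 + 11*x + 3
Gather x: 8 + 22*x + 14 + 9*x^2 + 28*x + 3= 9*x^2 + 50*x + 25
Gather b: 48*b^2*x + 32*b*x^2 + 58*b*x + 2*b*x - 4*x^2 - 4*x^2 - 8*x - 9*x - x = 48*b^2*x + b*(32*x^2 + 60*x) - 8*x^2 - 18*x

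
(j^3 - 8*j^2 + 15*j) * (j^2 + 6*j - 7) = j^5 - 2*j^4 - 40*j^3 + 146*j^2 - 105*j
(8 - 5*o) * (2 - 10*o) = 50*o^2 - 90*o + 16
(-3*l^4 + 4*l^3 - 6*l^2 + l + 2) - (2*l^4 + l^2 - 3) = -5*l^4 + 4*l^3 - 7*l^2 + l + 5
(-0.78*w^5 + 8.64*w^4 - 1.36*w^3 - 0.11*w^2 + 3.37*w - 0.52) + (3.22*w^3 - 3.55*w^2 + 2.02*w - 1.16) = -0.78*w^5 + 8.64*w^4 + 1.86*w^3 - 3.66*w^2 + 5.39*w - 1.68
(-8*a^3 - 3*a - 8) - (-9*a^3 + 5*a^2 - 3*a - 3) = a^3 - 5*a^2 - 5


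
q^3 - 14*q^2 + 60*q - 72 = (q - 6)^2*(q - 2)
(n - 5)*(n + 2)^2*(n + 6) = n^4 + 5*n^3 - 22*n^2 - 116*n - 120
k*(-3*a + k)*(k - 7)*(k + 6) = -3*a*k^3 + 3*a*k^2 + 126*a*k + k^4 - k^3 - 42*k^2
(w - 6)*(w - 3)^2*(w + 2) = w^4 - 10*w^3 + 21*w^2 + 36*w - 108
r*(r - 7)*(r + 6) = r^3 - r^2 - 42*r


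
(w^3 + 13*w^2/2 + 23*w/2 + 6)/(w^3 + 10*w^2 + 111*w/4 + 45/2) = 2*(w^2 + 5*w + 4)/(2*w^2 + 17*w + 30)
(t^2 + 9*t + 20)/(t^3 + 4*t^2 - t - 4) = (t + 5)/(t^2 - 1)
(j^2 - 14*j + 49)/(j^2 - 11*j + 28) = (j - 7)/(j - 4)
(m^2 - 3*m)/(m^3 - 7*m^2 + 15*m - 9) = m/(m^2 - 4*m + 3)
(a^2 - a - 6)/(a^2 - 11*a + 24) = (a + 2)/(a - 8)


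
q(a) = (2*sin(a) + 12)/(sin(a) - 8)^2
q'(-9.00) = -0.06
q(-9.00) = 0.16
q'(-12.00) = 0.08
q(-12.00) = 0.23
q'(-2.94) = -0.07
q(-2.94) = 0.17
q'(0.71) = 0.08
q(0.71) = 0.25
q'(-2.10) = -0.03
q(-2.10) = 0.13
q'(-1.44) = 0.01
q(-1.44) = 0.12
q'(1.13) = 0.05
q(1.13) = 0.27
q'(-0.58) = 0.05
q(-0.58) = 0.15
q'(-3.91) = -0.08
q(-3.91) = 0.25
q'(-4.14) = -0.06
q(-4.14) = 0.27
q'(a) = 2*cos(a)/(sin(a) - 8)^2 - 2*(2*sin(a) + 12)*cos(a)/(sin(a) - 8)^3 = -2*(sin(a) + 20)*cos(a)/(sin(a) - 8)^3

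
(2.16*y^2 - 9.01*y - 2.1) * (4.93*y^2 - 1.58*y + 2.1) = 10.6488*y^4 - 47.8321*y^3 + 8.4188*y^2 - 15.603*y - 4.41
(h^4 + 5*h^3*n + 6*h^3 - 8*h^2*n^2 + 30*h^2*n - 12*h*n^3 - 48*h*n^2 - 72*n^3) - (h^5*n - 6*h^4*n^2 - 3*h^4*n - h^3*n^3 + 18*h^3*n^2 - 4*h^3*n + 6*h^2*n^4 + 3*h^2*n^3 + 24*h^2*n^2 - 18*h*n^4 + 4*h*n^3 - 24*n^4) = -h^5*n + 6*h^4*n^2 + 3*h^4*n + h^4 + h^3*n^3 - 18*h^3*n^2 + 9*h^3*n + 6*h^3 - 6*h^2*n^4 - 3*h^2*n^3 - 32*h^2*n^2 + 30*h^2*n + 18*h*n^4 - 16*h*n^3 - 48*h*n^2 + 24*n^4 - 72*n^3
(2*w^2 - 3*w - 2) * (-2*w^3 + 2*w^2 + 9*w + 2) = -4*w^5 + 10*w^4 + 16*w^3 - 27*w^2 - 24*w - 4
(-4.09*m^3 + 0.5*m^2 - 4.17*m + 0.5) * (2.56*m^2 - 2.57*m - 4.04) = -10.4704*m^5 + 11.7913*m^4 + 4.5634*m^3 + 9.9769*m^2 + 15.5618*m - 2.02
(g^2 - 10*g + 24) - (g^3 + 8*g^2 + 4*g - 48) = -g^3 - 7*g^2 - 14*g + 72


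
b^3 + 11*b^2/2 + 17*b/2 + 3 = (b + 1/2)*(b + 2)*(b + 3)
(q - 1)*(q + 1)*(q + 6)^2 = q^4 + 12*q^3 + 35*q^2 - 12*q - 36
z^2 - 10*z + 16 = (z - 8)*(z - 2)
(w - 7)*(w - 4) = w^2 - 11*w + 28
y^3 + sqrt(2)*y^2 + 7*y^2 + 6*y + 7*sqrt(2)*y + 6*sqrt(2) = (y + 1)*(y + 6)*(y + sqrt(2))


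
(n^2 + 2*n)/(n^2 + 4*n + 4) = n/(n + 2)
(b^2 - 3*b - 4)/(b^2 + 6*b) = (b^2 - 3*b - 4)/(b*(b + 6))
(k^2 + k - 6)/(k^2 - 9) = (k - 2)/(k - 3)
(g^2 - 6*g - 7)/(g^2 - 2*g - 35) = (g + 1)/(g + 5)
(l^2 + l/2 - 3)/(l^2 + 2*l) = (l - 3/2)/l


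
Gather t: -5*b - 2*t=-5*b - 2*t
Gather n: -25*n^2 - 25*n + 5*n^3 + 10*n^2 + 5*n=5*n^3 - 15*n^2 - 20*n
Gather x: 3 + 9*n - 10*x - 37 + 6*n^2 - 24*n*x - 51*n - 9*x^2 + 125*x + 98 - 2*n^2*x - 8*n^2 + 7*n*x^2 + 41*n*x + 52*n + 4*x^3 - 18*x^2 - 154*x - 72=-2*n^2 + 10*n + 4*x^3 + x^2*(7*n - 27) + x*(-2*n^2 + 17*n - 39) - 8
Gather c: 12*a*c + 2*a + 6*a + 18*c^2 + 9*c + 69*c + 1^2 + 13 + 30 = 8*a + 18*c^2 + c*(12*a + 78) + 44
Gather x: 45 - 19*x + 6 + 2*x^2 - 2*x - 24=2*x^2 - 21*x + 27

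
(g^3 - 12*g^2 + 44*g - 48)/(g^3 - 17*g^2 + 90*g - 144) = (g^2 - 6*g + 8)/(g^2 - 11*g + 24)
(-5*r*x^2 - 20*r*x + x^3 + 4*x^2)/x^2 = -5*r - 20*r/x + x + 4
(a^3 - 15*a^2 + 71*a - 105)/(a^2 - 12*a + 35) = a - 3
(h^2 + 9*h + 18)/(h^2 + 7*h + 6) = (h + 3)/(h + 1)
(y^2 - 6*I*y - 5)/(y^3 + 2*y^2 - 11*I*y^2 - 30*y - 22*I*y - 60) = (y - I)/(y^2 + y*(2 - 6*I) - 12*I)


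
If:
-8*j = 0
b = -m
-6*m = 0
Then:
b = 0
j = 0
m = 0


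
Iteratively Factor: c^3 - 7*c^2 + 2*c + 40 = (c - 4)*(c^2 - 3*c - 10) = (c - 5)*(c - 4)*(c + 2)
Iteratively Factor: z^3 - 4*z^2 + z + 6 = (z - 2)*(z^2 - 2*z - 3) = (z - 3)*(z - 2)*(z + 1)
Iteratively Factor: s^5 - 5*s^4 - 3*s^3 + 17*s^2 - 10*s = (s)*(s^4 - 5*s^3 - 3*s^2 + 17*s - 10) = s*(s + 2)*(s^3 - 7*s^2 + 11*s - 5) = s*(s - 1)*(s + 2)*(s^2 - 6*s + 5) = s*(s - 1)^2*(s + 2)*(s - 5)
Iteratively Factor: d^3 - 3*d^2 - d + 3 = (d - 1)*(d^2 - 2*d - 3) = (d - 3)*(d - 1)*(d + 1)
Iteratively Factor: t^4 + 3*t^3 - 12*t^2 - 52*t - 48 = (t + 2)*(t^3 + t^2 - 14*t - 24) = (t - 4)*(t + 2)*(t^2 + 5*t + 6) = (t - 4)*(t + 2)^2*(t + 3)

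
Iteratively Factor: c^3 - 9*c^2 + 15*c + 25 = (c - 5)*(c^2 - 4*c - 5) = (c - 5)*(c + 1)*(c - 5)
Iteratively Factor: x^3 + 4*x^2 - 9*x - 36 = (x - 3)*(x^2 + 7*x + 12) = (x - 3)*(x + 4)*(x + 3)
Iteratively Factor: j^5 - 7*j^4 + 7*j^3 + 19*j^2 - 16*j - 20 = (j - 2)*(j^4 - 5*j^3 - 3*j^2 + 13*j + 10) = (j - 5)*(j - 2)*(j^3 - 3*j - 2) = (j - 5)*(j - 2)*(j + 1)*(j^2 - j - 2) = (j - 5)*(j - 2)*(j + 1)^2*(j - 2)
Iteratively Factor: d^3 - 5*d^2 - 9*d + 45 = (d - 5)*(d^2 - 9) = (d - 5)*(d - 3)*(d + 3)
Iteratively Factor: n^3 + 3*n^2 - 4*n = (n - 1)*(n^2 + 4*n) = (n - 1)*(n + 4)*(n)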